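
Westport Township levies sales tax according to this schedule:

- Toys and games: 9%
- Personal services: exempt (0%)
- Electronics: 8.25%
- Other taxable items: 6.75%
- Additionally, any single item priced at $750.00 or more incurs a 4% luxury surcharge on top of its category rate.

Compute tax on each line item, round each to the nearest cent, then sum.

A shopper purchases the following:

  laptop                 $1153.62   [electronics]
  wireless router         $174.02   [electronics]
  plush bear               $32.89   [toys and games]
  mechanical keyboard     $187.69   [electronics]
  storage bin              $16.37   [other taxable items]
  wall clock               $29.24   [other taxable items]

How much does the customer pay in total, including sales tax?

$1771.02

Laptop $1153.62: electronics → 8.25% + 4% surcharge = 12.25% → $141.32
Wireless router $174.02: electronics → 8.25% → $14.36
Plush bear $32.89: toys and games → 9% → $2.96
Mechanical keyboard $187.69: electronics → 8.25% → $15.48
Storage bin $16.37: other taxable items → 6.75% → $1.10
Wall clock $29.24: other taxable items → 6.75% → $1.97
Subtotal = $1593.83; tax = $177.19; total due = $1771.02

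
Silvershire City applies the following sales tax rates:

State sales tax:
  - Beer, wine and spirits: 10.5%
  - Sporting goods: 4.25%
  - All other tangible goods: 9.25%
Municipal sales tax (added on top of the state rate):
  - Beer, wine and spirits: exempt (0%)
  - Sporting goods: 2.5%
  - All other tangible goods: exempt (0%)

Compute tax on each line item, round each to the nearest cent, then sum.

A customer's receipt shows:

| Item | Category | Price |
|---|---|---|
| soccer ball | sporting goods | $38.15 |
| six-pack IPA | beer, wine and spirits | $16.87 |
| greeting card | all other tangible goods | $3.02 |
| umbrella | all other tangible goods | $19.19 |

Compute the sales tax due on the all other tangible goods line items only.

Greeting card $3.02: all other tangible goods → 9.25% + 0% municipal = 9.25% → $0.28
Umbrella $19.19: all other tangible goods → 9.25% + 0% municipal = 9.25% → $1.78
Tax on all other tangible goods = $0.28 + $1.78 = $2.06

$2.06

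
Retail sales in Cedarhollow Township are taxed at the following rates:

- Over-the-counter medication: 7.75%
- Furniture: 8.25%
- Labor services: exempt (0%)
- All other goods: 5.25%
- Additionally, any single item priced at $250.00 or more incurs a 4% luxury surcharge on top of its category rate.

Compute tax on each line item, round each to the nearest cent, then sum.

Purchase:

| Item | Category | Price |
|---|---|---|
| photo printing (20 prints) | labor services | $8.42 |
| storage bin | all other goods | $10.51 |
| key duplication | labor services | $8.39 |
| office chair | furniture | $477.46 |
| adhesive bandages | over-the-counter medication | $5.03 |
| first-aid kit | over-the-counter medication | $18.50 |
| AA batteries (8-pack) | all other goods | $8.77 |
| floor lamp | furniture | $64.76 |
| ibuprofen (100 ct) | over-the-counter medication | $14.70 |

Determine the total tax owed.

Photo printing (20 prints) $8.42: labor services → 0% → $0.00
Storage bin $10.51: all other goods → 5.25% → $0.55
Key duplication $8.39: labor services → 0% → $0.00
Office chair $477.46: furniture → 8.25% + 4% surcharge = 12.25% → $58.49
Adhesive bandages $5.03: over-the-counter medication → 7.75% → $0.39
First-aid kit $18.50: over-the-counter medication → 7.75% → $1.43
AA batteries (8-pack) $8.77: all other goods → 5.25% → $0.46
Floor lamp $64.76: furniture → 8.25% → $5.34
Ibuprofen (100 ct) $14.70: over-the-counter medication → 7.75% → $1.14
Total tax = $0.55 + $58.49 + $0.39 + $1.43 + $0.46 + $5.34 + $1.14 = $67.80

$67.80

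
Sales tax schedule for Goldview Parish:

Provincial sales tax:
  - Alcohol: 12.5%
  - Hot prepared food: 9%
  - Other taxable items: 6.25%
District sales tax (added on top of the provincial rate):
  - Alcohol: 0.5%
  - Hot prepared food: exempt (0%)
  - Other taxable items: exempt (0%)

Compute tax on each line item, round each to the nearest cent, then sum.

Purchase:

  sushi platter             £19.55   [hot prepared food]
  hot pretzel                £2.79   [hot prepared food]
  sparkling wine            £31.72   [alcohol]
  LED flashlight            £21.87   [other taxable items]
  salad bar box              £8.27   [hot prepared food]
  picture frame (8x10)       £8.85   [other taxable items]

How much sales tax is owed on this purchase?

Sushi platter £19.55: hot prepared food → 9% + 0% district = 9% → £1.76
Hot pretzel £2.79: hot prepared food → 9% + 0% district = 9% → £0.25
Sparkling wine £31.72: alcohol → 12.5% + 0.5% district = 13% → £4.12
LED flashlight £21.87: other taxable items → 6.25% + 0% district = 6.25% → £1.37
Salad bar box £8.27: hot prepared food → 9% + 0% district = 9% → £0.74
Picture frame (8x10) £8.85: other taxable items → 6.25% + 0% district = 6.25% → £0.55
Total tax = £1.76 + £0.25 + £4.12 + £1.37 + £0.74 + £0.55 = £8.79

£8.79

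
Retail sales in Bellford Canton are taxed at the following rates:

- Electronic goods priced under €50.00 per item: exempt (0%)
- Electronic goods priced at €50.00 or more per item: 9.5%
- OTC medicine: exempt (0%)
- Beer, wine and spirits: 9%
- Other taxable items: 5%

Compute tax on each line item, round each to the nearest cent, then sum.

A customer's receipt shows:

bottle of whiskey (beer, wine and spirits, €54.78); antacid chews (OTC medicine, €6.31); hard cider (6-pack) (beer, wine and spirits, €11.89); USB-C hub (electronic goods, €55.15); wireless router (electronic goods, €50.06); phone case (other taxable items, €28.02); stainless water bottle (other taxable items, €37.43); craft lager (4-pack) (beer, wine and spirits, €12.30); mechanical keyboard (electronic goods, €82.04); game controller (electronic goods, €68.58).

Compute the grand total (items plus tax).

Bottle of whiskey €54.78: beer, wine and spirits → 9% → €4.93
Antacid chews €6.31: OTC medicine → 0% → €0.00
Hard cider (6-pack) €11.89: beer, wine and spirits → 9% → €1.07
USB-C hub €55.15: electronic goods, €50.00 or more → 9.5% → €5.24
Wireless router €50.06: electronic goods, €50.00 or more → 9.5% → €4.76
Phone case €28.02: other taxable items → 5% → €1.40
Stainless water bottle €37.43: other taxable items → 5% → €1.87
Craft lager (4-pack) €12.30: beer, wine and spirits → 9% → €1.11
Mechanical keyboard €82.04: electronic goods, €50.00 or more → 9.5% → €7.79
Game controller €68.58: electronic goods, €50.00 or more → 9.5% → €6.52
Subtotal = €406.56; tax = €34.69; total due = €441.25

€441.25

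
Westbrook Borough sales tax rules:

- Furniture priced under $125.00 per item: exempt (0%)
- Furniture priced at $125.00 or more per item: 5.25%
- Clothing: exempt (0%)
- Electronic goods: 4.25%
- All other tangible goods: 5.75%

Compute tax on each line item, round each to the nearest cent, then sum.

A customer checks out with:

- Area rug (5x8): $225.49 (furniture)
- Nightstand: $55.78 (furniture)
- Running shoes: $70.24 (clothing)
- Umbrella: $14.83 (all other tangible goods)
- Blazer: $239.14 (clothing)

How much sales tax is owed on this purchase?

$12.69

Area rug (5x8) $225.49: furniture, $125.00 or more → 5.25% → $11.84
Nightstand $55.78: furniture, under $125.00 → 0% → $0.00
Running shoes $70.24: clothing → 0% → $0.00
Umbrella $14.83: all other tangible goods → 5.75% → $0.85
Blazer $239.14: clothing → 0% → $0.00
Total tax = $11.84 + $0.85 = $12.69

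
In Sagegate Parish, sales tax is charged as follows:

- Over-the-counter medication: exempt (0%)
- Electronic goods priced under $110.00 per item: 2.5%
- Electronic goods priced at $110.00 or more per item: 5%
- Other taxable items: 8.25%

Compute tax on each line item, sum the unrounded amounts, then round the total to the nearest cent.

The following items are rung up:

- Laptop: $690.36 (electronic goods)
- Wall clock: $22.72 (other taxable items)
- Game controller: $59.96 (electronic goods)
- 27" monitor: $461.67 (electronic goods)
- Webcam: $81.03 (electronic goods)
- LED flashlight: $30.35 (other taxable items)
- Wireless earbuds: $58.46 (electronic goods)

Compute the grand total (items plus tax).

Laptop $690.36: electronic goods, $110.00 or more → 5% → $34.518
Wall clock $22.72: other taxable items → 8.25% → $1.8744
Game controller $59.96: electronic goods, under $110.00 → 2.5% → $1.499
27" monitor $461.67: electronic goods, $110.00 or more → 5% → $23.0835
Webcam $81.03: electronic goods, under $110.00 → 2.5% → $2.02575
LED flashlight $30.35: other taxable items → 8.25% → $2.503875
Wireless earbuds $58.46: electronic goods, under $110.00 → 2.5% → $1.4615
Subtotal = $1404.55; unrounded tax = $66.966025 → $66.97; total due = $1471.52

$1471.52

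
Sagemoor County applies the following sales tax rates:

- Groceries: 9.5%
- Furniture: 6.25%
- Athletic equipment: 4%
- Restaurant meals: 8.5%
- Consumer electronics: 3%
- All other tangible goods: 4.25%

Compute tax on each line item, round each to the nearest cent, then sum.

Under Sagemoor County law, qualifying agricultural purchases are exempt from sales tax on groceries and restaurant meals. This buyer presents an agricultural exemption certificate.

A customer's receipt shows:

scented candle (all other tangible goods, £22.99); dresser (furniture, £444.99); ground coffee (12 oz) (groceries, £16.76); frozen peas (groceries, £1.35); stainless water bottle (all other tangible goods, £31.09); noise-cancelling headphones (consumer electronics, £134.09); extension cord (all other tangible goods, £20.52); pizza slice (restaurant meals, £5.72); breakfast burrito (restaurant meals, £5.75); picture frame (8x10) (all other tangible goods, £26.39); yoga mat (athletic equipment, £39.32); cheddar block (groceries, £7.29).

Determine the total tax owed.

£37.69

Scented candle £22.99: all other tangible goods → 4.25% → £0.98
Dresser £444.99: furniture → 6.25% → £27.81
Ground coffee (12 oz) £16.76: groceries, buyer-exempt → 0% → £0.00
Frozen peas £1.35: groceries, buyer-exempt → 0% → £0.00
Stainless water bottle £31.09: all other tangible goods → 4.25% → £1.32
Noise-cancelling headphones £134.09: consumer electronics → 3% → £4.02
Extension cord £20.52: all other tangible goods → 4.25% → £0.87
Pizza slice £5.72: restaurant meals, buyer-exempt → 0% → £0.00
Breakfast burrito £5.75: restaurant meals, buyer-exempt → 0% → £0.00
Picture frame (8x10) £26.39: all other tangible goods → 4.25% → £1.12
Yoga mat £39.32: athletic equipment → 4% → £1.57
Cheddar block £7.29: groceries, buyer-exempt → 0% → £0.00
Total tax = £0.98 + £27.81 + £1.32 + £4.02 + £0.87 + £1.12 + £1.57 = £37.69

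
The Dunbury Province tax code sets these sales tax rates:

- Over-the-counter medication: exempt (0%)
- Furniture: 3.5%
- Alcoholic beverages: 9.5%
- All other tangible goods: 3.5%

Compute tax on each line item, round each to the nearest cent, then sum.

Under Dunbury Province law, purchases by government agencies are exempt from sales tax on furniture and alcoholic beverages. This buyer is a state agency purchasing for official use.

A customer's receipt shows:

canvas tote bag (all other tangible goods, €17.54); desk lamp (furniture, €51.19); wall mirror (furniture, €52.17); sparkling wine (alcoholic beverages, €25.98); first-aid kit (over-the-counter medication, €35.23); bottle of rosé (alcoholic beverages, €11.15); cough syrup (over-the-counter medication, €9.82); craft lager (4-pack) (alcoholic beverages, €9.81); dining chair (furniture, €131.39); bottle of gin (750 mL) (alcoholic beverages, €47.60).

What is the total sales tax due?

€0.61

Canvas tote bag €17.54: all other tangible goods → 3.5% → €0.61
Desk lamp €51.19: furniture, buyer-exempt → 0% → €0.00
Wall mirror €52.17: furniture, buyer-exempt → 0% → €0.00
Sparkling wine €25.98: alcoholic beverages, buyer-exempt → 0% → €0.00
First-aid kit €35.23: over-the-counter medication → 0% → €0.00
Bottle of rosé €11.15: alcoholic beverages, buyer-exempt → 0% → €0.00
Cough syrup €9.82: over-the-counter medication → 0% → €0.00
Craft lager (4-pack) €9.81: alcoholic beverages, buyer-exempt → 0% → €0.00
Dining chair €131.39: furniture, buyer-exempt → 0% → €0.00
Bottle of gin (750 mL) €47.60: alcoholic beverages, buyer-exempt → 0% → €0.00
Total tax = €0.61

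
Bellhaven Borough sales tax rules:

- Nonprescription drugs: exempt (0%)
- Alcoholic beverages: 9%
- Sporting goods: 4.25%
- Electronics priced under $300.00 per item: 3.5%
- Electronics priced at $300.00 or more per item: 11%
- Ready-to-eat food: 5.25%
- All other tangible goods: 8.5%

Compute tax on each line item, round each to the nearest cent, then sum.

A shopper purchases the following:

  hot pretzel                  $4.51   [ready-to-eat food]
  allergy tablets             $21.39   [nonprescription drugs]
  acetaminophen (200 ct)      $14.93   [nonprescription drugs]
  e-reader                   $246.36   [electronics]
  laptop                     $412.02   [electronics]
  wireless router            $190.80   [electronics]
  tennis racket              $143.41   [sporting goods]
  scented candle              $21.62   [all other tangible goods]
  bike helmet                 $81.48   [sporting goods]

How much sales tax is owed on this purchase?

$72.25

Hot pretzel $4.51: ready-to-eat food → 5.25% → $0.24
Allergy tablets $21.39: nonprescription drugs → 0% → $0.00
Acetaminophen (200 ct) $14.93: nonprescription drugs → 0% → $0.00
E-reader $246.36: electronics, under $300.00 → 3.5% → $8.62
Laptop $412.02: electronics, $300.00 or more → 11% → $45.32
Wireless router $190.80: electronics, under $300.00 → 3.5% → $6.68
Tennis racket $143.41: sporting goods → 4.25% → $6.09
Scented candle $21.62: all other tangible goods → 8.5% → $1.84
Bike helmet $81.48: sporting goods → 4.25% → $3.46
Total tax = $0.24 + $8.62 + $45.32 + $6.68 + $6.09 + $1.84 + $3.46 = $72.25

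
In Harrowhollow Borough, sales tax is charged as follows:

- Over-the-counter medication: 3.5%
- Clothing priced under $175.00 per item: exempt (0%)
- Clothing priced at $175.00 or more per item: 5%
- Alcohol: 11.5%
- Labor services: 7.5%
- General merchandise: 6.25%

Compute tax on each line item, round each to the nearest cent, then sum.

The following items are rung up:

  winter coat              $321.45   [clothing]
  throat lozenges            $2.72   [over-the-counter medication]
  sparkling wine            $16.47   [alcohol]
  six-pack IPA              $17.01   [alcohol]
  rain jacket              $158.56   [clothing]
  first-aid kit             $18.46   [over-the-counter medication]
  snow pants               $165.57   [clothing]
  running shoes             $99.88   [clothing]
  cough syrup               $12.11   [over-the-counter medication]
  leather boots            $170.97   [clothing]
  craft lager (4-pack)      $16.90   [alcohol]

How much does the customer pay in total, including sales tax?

$1023.13

Winter coat $321.45: clothing, $175.00 or more → 5% → $16.07
Throat lozenges $2.72: over-the-counter medication → 3.5% → $0.10
Sparkling wine $16.47: alcohol → 11.5% → $1.89
Six-pack IPA $17.01: alcohol → 11.5% → $1.96
Rain jacket $158.56: clothing, under $175.00 → 0% → $0.00
First-aid kit $18.46: over-the-counter medication → 3.5% → $0.65
Snow pants $165.57: clothing, under $175.00 → 0% → $0.00
Running shoes $99.88: clothing, under $175.00 → 0% → $0.00
Cough syrup $12.11: over-the-counter medication → 3.5% → $0.42
Leather boots $170.97: clothing, under $175.00 → 0% → $0.00
Craft lager (4-pack) $16.90: alcohol → 11.5% → $1.94
Subtotal = $1000.10; tax = $23.03; total due = $1023.13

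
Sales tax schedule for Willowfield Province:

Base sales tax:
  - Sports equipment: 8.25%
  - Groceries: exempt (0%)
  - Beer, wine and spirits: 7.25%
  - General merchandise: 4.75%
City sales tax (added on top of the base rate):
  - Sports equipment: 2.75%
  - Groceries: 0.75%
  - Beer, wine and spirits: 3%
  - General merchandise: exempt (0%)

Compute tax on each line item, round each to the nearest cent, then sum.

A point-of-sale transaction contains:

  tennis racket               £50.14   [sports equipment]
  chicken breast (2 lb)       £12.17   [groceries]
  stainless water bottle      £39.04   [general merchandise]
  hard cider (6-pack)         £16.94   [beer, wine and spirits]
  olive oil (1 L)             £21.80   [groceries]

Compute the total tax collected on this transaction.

Tennis racket £50.14: sports equipment → 8.25% + 2.75% city = 11% → £5.52
Chicken breast (2 lb) £12.17: groceries → 0% + 0.75% city = 0.75% → £0.09
Stainless water bottle £39.04: general merchandise → 4.75% + 0% city = 4.75% → £1.85
Hard cider (6-pack) £16.94: beer, wine and spirits → 7.25% + 3% city = 10.25% → £1.74
Olive oil (1 L) £21.80: groceries → 0% + 0.75% city = 0.75% → £0.16
Total tax = £5.52 + £0.09 + £1.85 + £1.74 + £0.16 = £9.36

£9.36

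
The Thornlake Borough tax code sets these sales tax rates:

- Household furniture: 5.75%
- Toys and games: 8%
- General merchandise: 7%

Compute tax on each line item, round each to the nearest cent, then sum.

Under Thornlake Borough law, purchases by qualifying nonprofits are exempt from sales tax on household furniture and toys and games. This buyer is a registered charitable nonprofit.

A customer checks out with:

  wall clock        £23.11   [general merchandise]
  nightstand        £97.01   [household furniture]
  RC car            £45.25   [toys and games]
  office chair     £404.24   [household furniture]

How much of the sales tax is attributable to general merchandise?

£1.62

Wall clock £23.11: general merchandise → 7% → £1.62
Tax on general merchandise = £1.62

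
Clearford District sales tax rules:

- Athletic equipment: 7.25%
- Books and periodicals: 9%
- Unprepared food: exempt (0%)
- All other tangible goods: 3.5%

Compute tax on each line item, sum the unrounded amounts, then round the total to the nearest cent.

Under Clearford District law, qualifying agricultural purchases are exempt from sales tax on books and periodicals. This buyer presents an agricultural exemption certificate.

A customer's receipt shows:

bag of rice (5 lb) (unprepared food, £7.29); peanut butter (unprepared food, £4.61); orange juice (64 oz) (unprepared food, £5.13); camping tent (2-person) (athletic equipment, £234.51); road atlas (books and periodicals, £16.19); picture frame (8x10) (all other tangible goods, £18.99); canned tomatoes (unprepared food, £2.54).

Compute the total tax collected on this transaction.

Bag of rice (5 lb) £7.29: unprepared food → 0% → £0.00
Peanut butter £4.61: unprepared food → 0% → £0.00
Orange juice (64 oz) £5.13: unprepared food → 0% → £0.00
Camping tent (2-person) £234.51: athletic equipment → 7.25% → £17.001975
Road atlas £16.19: books and periodicals, buyer-exempt → 0% → £0.00
Picture frame (8x10) £18.99: all other tangible goods → 3.5% → £0.66465
Canned tomatoes £2.54: unprepared food → 0% → £0.00
Unrounded tax sum = £17.666625 → £17.67

£17.67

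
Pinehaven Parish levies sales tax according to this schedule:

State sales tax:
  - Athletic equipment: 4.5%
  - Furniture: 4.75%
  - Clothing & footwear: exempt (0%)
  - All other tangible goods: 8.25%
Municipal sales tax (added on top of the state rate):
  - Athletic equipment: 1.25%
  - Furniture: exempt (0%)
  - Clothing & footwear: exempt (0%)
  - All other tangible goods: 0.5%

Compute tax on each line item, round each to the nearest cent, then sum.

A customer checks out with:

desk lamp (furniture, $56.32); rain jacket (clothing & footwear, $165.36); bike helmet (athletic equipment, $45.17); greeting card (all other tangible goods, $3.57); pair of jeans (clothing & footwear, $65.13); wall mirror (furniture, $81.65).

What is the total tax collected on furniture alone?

$6.56

Desk lamp $56.32: furniture → 4.75% + 0% municipal = 4.75% → $2.68
Wall mirror $81.65: furniture → 4.75% + 0% municipal = 4.75% → $3.88
Tax on furniture = $2.68 + $3.88 = $6.56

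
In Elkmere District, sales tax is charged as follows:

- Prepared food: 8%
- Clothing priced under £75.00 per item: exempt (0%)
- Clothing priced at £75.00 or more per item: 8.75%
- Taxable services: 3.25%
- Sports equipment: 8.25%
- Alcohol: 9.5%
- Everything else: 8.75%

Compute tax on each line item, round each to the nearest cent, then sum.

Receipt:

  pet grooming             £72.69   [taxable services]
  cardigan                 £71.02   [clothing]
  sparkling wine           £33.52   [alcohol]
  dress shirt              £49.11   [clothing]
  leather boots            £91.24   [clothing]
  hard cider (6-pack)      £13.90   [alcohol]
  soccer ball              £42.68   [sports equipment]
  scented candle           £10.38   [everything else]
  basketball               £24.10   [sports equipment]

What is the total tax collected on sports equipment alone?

Soccer ball £42.68: sports equipment → 8.25% → £3.52
Basketball £24.10: sports equipment → 8.25% → £1.99
Tax on sports equipment = £3.52 + £1.99 = £5.51

£5.51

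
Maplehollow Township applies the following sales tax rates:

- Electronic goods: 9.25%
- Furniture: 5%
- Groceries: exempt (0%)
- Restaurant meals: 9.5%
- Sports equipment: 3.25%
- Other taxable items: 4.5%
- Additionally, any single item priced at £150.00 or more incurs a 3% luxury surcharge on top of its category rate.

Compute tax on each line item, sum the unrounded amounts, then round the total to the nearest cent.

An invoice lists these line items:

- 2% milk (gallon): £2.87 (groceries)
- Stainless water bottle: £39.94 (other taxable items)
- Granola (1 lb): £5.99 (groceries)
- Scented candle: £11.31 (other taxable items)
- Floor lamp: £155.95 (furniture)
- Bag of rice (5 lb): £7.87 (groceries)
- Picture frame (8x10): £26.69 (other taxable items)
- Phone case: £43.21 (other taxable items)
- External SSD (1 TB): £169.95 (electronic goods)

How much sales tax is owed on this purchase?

2% milk (gallon) £2.87: groceries → 0% → £0.00
Stainless water bottle £39.94: other taxable items → 4.5% → £1.7973
Granola (1 lb) £5.99: groceries → 0% → £0.00
Scented candle £11.31: other taxable items → 4.5% → £0.50895
Floor lamp £155.95: furniture → 5% + 3% surcharge = 8% → £12.476
Bag of rice (5 lb) £7.87: groceries → 0% → £0.00
Picture frame (8x10) £26.69: other taxable items → 4.5% → £1.20105
Phone case £43.21: other taxable items → 4.5% → £1.94445
External SSD (1 TB) £169.95: electronic goods → 9.25% + 3% surcharge = 12.25% → £20.818875
Unrounded tax sum = £38.746625 → £38.75

£38.75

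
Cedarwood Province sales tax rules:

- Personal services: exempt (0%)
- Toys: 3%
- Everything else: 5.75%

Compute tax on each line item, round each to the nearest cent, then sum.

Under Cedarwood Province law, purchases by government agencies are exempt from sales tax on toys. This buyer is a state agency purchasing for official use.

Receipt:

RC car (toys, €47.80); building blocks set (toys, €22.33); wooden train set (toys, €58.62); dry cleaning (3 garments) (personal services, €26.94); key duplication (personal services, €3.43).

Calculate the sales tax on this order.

€0.00

RC car €47.80: toys, buyer-exempt → 0% → €0.00
Building blocks set €22.33: toys, buyer-exempt → 0% → €0.00
Wooden train set €58.62: toys, buyer-exempt → 0% → €0.00
Dry cleaning (3 garments) €26.94: personal services → 0% → €0.00
Key duplication €3.43: personal services → 0% → €0.00
Total tax = €0.00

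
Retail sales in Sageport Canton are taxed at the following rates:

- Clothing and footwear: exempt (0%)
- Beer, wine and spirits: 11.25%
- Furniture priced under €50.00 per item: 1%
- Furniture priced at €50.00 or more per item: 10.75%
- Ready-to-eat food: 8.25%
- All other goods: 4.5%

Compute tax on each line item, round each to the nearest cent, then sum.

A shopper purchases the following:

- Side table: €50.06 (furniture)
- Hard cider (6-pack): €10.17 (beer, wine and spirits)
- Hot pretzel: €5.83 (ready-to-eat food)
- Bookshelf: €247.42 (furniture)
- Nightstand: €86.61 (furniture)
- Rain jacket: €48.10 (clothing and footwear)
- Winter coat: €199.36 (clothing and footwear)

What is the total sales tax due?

Side table €50.06: furniture, €50.00 or more → 10.75% → €5.38
Hard cider (6-pack) €10.17: beer, wine and spirits → 11.25% → €1.14
Hot pretzel €5.83: ready-to-eat food → 8.25% → €0.48
Bookshelf €247.42: furniture, €50.00 or more → 10.75% → €26.60
Nightstand €86.61: furniture, €50.00 or more → 10.75% → €9.31
Rain jacket €48.10: clothing and footwear → 0% → €0.00
Winter coat €199.36: clothing and footwear → 0% → €0.00
Total tax = €5.38 + €1.14 + €0.48 + €26.60 + €9.31 = €42.91

€42.91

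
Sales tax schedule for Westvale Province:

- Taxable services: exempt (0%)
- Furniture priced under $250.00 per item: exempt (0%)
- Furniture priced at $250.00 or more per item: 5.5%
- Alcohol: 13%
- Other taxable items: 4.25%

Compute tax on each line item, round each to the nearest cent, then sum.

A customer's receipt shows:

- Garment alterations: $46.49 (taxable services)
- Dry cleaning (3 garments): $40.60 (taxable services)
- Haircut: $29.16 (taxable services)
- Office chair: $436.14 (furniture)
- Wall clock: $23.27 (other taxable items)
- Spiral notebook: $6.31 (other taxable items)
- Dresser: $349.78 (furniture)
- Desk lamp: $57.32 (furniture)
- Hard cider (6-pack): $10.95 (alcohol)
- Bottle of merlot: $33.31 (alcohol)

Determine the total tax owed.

$50.24

Garment alterations $46.49: taxable services → 0% → $0.00
Dry cleaning (3 garments) $40.60: taxable services → 0% → $0.00
Haircut $29.16: taxable services → 0% → $0.00
Office chair $436.14: furniture, $250.00 or more → 5.5% → $23.99
Wall clock $23.27: other taxable items → 4.25% → $0.99
Spiral notebook $6.31: other taxable items → 4.25% → $0.27
Dresser $349.78: furniture, $250.00 or more → 5.5% → $19.24
Desk lamp $57.32: furniture, under $250.00 → 0% → $0.00
Hard cider (6-pack) $10.95: alcohol → 13% → $1.42
Bottle of merlot $33.31: alcohol → 13% → $4.33
Total tax = $23.99 + $0.99 + $0.27 + $19.24 + $1.42 + $4.33 = $50.24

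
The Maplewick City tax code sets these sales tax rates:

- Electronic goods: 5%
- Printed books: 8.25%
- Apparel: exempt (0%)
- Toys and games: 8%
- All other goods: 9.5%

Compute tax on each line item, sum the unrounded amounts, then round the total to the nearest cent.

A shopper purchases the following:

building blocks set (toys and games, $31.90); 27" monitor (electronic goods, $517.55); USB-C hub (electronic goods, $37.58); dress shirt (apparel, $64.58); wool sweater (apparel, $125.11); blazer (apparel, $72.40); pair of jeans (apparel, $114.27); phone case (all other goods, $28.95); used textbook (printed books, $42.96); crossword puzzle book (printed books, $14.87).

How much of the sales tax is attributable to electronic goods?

$27.76

27" monitor $517.55: electronic goods → 5% → $25.8775
USB-C hub $37.58: electronic goods → 5% → $1.879
Tax on electronic goods: unrounded sum = $27.7565 → $27.76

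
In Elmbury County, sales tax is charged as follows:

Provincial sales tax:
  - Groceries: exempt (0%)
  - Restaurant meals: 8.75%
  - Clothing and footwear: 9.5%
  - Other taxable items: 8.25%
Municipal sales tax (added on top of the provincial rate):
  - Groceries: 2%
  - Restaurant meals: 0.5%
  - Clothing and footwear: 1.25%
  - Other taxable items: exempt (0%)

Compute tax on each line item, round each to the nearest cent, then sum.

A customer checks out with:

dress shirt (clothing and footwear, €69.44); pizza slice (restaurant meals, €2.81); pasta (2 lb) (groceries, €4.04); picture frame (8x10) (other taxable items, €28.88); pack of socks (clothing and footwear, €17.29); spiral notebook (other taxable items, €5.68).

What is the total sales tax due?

Dress shirt €69.44: clothing and footwear → 9.5% + 1.25% municipal = 10.75% → €7.46
Pizza slice €2.81: restaurant meals → 8.75% + 0.5% municipal = 9.25% → €0.26
Pasta (2 lb) €4.04: groceries → 0% + 2% municipal = 2% → €0.08
Picture frame (8x10) €28.88: other taxable items → 8.25% + 0% municipal = 8.25% → €2.38
Pack of socks €17.29: clothing and footwear → 9.5% + 1.25% municipal = 10.75% → €1.86
Spiral notebook €5.68: other taxable items → 8.25% + 0% municipal = 8.25% → €0.47
Total tax = €7.46 + €0.26 + €0.08 + €2.38 + €1.86 + €0.47 = €12.51

€12.51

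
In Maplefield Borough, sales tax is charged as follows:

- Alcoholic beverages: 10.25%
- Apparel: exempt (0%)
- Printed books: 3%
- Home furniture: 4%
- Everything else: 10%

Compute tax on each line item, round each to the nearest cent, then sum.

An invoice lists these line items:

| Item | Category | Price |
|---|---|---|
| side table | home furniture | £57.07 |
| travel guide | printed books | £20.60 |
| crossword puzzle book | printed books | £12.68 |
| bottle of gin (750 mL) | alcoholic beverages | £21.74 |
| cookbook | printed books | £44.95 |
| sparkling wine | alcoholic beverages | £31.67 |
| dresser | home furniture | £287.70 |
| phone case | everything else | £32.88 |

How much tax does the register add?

Side table £57.07: home furniture → 4% → £2.28
Travel guide £20.60: printed books → 3% → £0.62
Crossword puzzle book £12.68: printed books → 3% → £0.38
Bottle of gin (750 mL) £21.74: alcoholic beverages → 10.25% → £2.23
Cookbook £44.95: printed books → 3% → £1.35
Sparkling wine £31.67: alcoholic beverages → 10.25% → £3.25
Dresser £287.70: home furniture → 4% → £11.51
Phone case £32.88: everything else → 10% → £3.29
Total tax = £2.28 + £0.62 + £0.38 + £2.23 + £1.35 + £3.25 + £11.51 + £3.29 = £24.91

£24.91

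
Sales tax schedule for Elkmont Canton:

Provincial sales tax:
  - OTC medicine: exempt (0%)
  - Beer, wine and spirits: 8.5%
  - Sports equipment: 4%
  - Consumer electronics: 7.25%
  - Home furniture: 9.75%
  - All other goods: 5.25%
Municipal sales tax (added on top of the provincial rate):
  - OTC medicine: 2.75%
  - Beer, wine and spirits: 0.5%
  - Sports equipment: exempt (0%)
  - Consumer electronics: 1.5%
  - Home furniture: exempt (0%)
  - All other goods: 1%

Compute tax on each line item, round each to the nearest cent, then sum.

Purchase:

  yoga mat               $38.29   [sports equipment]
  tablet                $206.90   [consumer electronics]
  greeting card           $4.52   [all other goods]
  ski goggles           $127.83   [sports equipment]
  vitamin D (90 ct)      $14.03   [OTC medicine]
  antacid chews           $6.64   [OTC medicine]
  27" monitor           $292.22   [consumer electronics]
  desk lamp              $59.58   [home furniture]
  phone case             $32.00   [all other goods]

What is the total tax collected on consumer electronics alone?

Tablet $206.90: consumer electronics → 7.25% + 1.5% municipal = 8.75% → $18.10
27" monitor $292.22: consumer electronics → 7.25% + 1.5% municipal = 8.75% → $25.57
Tax on consumer electronics = $18.10 + $25.57 = $43.67

$43.67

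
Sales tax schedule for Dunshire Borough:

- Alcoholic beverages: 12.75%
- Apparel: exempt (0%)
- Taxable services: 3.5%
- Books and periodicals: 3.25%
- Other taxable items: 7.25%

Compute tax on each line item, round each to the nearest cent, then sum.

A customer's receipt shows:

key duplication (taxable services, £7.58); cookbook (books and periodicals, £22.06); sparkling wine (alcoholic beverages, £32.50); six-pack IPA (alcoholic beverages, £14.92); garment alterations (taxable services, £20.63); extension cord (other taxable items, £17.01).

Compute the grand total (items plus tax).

Key duplication £7.58: taxable services → 3.5% → £0.27
Cookbook £22.06: books and periodicals → 3.25% → £0.72
Sparkling wine £32.50: alcoholic beverages → 12.75% → £4.14
Six-pack IPA £14.92: alcoholic beverages → 12.75% → £1.90
Garment alterations £20.63: taxable services → 3.5% → £0.72
Extension cord £17.01: other taxable items → 7.25% → £1.23
Subtotal = £114.70; tax = £8.98; total due = £123.68

£123.68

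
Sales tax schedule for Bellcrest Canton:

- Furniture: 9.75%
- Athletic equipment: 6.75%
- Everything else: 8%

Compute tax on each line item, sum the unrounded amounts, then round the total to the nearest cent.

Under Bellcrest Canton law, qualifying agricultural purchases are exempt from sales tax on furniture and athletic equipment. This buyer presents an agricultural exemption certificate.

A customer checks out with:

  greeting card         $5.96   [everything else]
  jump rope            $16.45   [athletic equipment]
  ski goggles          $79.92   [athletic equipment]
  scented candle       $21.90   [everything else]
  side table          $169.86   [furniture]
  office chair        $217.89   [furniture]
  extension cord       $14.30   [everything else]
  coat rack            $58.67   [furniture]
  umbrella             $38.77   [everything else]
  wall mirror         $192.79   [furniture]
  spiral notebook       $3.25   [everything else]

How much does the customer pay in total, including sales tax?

Greeting card $5.96: everything else → 8% → $0.4768
Jump rope $16.45: athletic equipment, buyer-exempt → 0% → $0.00
Ski goggles $79.92: athletic equipment, buyer-exempt → 0% → $0.00
Scented candle $21.90: everything else → 8% → $1.752
Side table $169.86: furniture, buyer-exempt → 0% → $0.00
Office chair $217.89: furniture, buyer-exempt → 0% → $0.00
Extension cord $14.30: everything else → 8% → $1.144
Coat rack $58.67: furniture, buyer-exempt → 0% → $0.00
Umbrella $38.77: everything else → 8% → $3.1016
Wall mirror $192.79: furniture, buyer-exempt → 0% → $0.00
Spiral notebook $3.25: everything else → 8% → $0.26
Subtotal = $819.76; unrounded tax = $6.7344 → $6.73; total due = $826.49

$826.49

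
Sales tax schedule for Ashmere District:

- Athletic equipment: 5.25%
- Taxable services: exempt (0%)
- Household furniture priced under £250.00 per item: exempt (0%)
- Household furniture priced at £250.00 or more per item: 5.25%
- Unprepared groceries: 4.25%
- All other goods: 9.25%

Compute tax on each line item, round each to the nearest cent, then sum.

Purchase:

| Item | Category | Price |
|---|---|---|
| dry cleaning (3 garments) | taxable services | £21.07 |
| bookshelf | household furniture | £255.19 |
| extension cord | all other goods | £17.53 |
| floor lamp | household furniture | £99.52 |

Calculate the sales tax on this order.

Dry cleaning (3 garments) £21.07: taxable services → 0% → £0.00
Bookshelf £255.19: household furniture, £250.00 or more → 5.25% → £13.40
Extension cord £17.53: all other goods → 9.25% → £1.62
Floor lamp £99.52: household furniture, under £250.00 → 0% → £0.00
Total tax = £13.40 + £1.62 = £15.02

£15.02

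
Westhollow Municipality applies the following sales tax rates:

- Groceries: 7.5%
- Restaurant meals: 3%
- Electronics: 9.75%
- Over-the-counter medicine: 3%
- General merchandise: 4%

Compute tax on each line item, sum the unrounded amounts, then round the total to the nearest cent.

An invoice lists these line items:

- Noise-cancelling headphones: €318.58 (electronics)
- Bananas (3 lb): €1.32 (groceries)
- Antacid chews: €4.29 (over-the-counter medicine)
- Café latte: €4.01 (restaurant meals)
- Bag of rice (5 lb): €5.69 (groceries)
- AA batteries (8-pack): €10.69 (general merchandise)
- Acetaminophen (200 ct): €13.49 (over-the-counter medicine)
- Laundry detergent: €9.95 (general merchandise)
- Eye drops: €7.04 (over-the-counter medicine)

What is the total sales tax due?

€33.28

Noise-cancelling headphones €318.58: electronics → 9.75% → €31.06155
Bananas (3 lb) €1.32: groceries → 7.5% → €0.099
Antacid chews €4.29: over-the-counter medicine → 3% → €0.1287
Café latte €4.01: restaurant meals → 3% → €0.1203
Bag of rice (5 lb) €5.69: groceries → 7.5% → €0.42675
AA batteries (8-pack) €10.69: general merchandise → 4% → €0.4276
Acetaminophen (200 ct) €13.49: over-the-counter medicine → 3% → €0.4047
Laundry detergent €9.95: general merchandise → 4% → €0.398
Eye drops €7.04: over-the-counter medicine → 3% → €0.2112
Unrounded tax sum = €33.2778 → €33.28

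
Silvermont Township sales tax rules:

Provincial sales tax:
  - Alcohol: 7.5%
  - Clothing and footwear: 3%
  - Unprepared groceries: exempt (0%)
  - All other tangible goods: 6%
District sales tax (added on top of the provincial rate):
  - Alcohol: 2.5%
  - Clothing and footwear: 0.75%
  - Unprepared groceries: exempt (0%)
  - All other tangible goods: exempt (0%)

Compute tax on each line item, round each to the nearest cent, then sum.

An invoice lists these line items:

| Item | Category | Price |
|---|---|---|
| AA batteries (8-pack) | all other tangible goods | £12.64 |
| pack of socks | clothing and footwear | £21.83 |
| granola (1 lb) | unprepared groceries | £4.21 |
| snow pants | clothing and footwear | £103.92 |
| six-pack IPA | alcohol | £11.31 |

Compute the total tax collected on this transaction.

£6.61

AA batteries (8-pack) £12.64: all other tangible goods → 6% + 0% district = 6% → £0.76
Pack of socks £21.83: clothing and footwear → 3% + 0.75% district = 3.75% → £0.82
Granola (1 lb) £4.21: unprepared groceries → 0% + 0% district = 0% → £0.00
Snow pants £103.92: clothing and footwear → 3% + 0.75% district = 3.75% → £3.90
Six-pack IPA £11.31: alcohol → 7.5% + 2.5% district = 10% → £1.13
Total tax = £0.76 + £0.82 + £3.90 + £1.13 = £6.61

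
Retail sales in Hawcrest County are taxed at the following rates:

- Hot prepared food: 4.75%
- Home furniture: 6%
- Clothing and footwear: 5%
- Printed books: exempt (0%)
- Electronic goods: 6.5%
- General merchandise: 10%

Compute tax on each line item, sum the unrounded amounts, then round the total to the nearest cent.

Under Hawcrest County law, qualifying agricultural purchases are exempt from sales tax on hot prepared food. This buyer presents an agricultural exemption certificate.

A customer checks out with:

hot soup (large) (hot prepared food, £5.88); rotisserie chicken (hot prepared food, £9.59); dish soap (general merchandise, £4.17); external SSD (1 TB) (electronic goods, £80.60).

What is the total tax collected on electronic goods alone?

£5.24

External SSD (1 TB) £80.60: electronic goods → 6.5% → £5.239
Tax on electronic goods: unrounded sum = £5.239 → £5.24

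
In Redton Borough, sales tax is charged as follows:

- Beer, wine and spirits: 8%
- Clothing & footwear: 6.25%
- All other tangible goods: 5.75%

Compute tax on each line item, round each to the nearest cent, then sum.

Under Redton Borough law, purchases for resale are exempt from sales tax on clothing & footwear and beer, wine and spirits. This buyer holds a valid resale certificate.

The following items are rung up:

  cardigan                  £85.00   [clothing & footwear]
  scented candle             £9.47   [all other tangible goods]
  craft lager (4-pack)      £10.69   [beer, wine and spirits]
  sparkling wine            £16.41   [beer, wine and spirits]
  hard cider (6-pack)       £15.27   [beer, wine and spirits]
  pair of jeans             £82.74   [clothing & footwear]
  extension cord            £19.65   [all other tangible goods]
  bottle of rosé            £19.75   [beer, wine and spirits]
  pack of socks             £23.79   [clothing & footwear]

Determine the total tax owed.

Cardigan £85.00: clothing & footwear, buyer-exempt → 0% → £0.00
Scented candle £9.47: all other tangible goods → 5.75% → £0.54
Craft lager (4-pack) £10.69: beer, wine and spirits, buyer-exempt → 0% → £0.00
Sparkling wine £16.41: beer, wine and spirits, buyer-exempt → 0% → £0.00
Hard cider (6-pack) £15.27: beer, wine and spirits, buyer-exempt → 0% → £0.00
Pair of jeans £82.74: clothing & footwear, buyer-exempt → 0% → £0.00
Extension cord £19.65: all other tangible goods → 5.75% → £1.13
Bottle of rosé £19.75: beer, wine and spirits, buyer-exempt → 0% → £0.00
Pack of socks £23.79: clothing & footwear, buyer-exempt → 0% → £0.00
Total tax = £0.54 + £1.13 = £1.67

£1.67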